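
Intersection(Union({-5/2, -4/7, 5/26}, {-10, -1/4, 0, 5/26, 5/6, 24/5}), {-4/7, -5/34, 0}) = {-4/7, 0}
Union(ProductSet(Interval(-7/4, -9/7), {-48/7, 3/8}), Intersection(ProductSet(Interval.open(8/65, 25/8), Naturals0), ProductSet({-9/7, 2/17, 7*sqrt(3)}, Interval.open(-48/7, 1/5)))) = ProductSet(Interval(-7/4, -9/7), {-48/7, 3/8})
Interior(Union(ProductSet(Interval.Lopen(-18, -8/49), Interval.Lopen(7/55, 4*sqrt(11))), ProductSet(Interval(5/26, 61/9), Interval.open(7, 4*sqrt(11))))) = Union(ProductSet(Interval.open(-18, -8/49), Interval.open(7/55, 4*sqrt(11))), ProductSet(Interval.open(5/26, 61/9), Interval.open(7, 4*sqrt(11))))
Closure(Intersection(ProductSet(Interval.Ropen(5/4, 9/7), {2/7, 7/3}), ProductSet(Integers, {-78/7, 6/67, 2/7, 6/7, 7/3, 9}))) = EmptySet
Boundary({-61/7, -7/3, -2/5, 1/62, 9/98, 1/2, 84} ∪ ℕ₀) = {-61/7, -7/3, -2/5, 1/62, 9/98, 1/2} ∪ ℕ₀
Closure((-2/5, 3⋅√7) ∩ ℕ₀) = {0, 1, …, 7}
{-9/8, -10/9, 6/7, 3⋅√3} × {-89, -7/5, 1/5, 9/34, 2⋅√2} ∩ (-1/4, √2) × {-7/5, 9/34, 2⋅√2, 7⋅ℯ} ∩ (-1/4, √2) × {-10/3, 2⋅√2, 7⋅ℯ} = {6/7} × {2⋅√2}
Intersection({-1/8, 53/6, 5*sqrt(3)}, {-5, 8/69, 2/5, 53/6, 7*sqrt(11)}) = {53/6}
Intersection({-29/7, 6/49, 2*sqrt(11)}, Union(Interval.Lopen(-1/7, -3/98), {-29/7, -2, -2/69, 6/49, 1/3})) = {-29/7, 6/49}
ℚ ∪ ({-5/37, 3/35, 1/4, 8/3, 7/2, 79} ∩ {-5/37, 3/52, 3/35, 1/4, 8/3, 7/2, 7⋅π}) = ℚ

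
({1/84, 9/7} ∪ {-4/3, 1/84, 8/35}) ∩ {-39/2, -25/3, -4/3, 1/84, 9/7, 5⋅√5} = {-4/3, 1/84, 9/7}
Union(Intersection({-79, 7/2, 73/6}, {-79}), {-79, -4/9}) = {-79, -4/9}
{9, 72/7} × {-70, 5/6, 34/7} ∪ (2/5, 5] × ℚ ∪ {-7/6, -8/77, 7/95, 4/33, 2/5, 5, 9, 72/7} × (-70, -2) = ((2/5, 5] × ℚ) ∪ ({9, 72/7} × {-70, 5/6, 34/7}) ∪ ({-7/6, -8/77, 7/95, 4/33, 2/5, 5, 9, 72/7} × (-70, -2))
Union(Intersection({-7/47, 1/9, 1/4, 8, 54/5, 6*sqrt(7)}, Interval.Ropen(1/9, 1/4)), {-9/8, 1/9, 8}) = {-9/8, 1/9, 8}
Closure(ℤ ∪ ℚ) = ℝ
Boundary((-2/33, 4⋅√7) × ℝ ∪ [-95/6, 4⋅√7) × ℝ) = {-95/6, 4⋅√7} × ℝ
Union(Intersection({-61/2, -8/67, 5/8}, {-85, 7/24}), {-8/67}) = {-8/67}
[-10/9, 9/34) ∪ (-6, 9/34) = (-6, 9/34)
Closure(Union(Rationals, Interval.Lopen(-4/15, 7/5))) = Union(Interval(-oo, oo), Rationals)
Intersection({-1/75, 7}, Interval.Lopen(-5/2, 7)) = {-1/75, 7}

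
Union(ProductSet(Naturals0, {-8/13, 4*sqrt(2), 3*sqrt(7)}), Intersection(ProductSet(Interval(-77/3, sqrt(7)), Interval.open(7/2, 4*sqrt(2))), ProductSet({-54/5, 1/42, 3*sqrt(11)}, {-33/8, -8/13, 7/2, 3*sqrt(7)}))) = ProductSet(Naturals0, {-8/13, 4*sqrt(2), 3*sqrt(7)})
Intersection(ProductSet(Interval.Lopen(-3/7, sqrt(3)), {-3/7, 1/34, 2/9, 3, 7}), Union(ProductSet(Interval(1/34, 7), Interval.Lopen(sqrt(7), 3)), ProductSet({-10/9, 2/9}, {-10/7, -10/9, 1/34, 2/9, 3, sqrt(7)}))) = Union(ProductSet({2/9}, {1/34, 2/9, 3}), ProductSet(Interval(1/34, sqrt(3)), {3}))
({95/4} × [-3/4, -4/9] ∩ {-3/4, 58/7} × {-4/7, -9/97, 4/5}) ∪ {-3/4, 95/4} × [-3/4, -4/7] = {-3/4, 95/4} × [-3/4, -4/7]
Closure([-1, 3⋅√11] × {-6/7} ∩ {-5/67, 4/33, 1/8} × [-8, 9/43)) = {-5/67, 4/33, 1/8} × {-6/7}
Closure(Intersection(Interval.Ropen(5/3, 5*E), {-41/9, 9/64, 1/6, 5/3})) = {5/3}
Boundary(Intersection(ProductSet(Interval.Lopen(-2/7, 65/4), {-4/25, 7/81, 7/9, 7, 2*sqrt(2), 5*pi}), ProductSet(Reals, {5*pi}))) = ProductSet(Interval(-2/7, 65/4), {5*pi})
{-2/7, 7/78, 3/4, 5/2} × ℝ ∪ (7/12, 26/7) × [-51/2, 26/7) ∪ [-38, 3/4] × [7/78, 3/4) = ({-2/7, 7/78, 3/4, 5/2} × ℝ) ∪ ([-38, 3/4] × [7/78, 3/4)) ∪ ((7/12, 26/7) × [-51/2, 26/7))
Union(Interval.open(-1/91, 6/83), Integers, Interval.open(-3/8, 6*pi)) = Union(Integers, Interval.open(-3/8, 6*pi))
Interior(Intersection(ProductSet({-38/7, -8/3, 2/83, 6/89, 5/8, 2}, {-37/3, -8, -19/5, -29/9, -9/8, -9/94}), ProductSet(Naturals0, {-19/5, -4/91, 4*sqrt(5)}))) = EmptySet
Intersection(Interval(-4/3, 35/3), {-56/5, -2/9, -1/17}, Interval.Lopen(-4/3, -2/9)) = {-2/9}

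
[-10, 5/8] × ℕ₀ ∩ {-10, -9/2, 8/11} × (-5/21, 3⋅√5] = {-10, -9/2} × {0, 1, …, 6}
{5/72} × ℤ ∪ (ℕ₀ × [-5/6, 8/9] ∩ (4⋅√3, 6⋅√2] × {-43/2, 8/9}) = ({5/72} × ℤ) ∪ ({7, 8} × {8/9})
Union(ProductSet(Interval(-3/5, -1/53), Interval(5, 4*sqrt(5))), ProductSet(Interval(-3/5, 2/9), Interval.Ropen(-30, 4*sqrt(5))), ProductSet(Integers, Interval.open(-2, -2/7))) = Union(ProductSet(Integers, Interval.open(-2, -2/7)), ProductSet(Interval(-3/5, -1/53), Interval(5, 4*sqrt(5))), ProductSet(Interval(-3/5, 2/9), Interval.Ropen(-30, 4*sqrt(5))))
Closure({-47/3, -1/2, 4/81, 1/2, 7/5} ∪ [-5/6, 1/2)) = {-47/3, 7/5} ∪ [-5/6, 1/2]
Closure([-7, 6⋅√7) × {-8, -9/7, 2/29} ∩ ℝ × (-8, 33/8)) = [-7, 6⋅√7] × {-9/7, 2/29}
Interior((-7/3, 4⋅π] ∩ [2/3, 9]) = (2/3, 9)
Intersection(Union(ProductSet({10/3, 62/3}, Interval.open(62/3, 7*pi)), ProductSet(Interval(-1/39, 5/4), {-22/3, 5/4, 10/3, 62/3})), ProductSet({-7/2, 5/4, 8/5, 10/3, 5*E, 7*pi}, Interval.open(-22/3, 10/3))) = ProductSet({5/4}, {5/4})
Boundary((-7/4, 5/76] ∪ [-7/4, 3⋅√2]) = {-7/4, 3⋅√2}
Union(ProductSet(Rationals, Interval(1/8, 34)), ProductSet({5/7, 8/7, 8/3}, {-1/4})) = Union(ProductSet({5/7, 8/7, 8/3}, {-1/4}), ProductSet(Rationals, Interval(1/8, 34)))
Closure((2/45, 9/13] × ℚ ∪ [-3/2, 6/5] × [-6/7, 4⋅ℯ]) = ((2/45, 9/13] × ℚ) ∪ ([-3/2, 6/5] × [-6/7, 4⋅ℯ]) ∪ ([2/45, 9/13] × ((-∞, -6/7] ∪ [4⋅ℯ, ∞)))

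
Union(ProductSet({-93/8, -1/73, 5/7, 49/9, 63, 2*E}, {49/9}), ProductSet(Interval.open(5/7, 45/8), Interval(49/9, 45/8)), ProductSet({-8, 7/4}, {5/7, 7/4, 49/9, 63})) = Union(ProductSet({-8, 7/4}, {5/7, 7/4, 49/9, 63}), ProductSet({-93/8, -1/73, 5/7, 49/9, 63, 2*E}, {49/9}), ProductSet(Interval.open(5/7, 45/8), Interval(49/9, 45/8)))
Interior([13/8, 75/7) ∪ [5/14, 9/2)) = (5/14, 75/7)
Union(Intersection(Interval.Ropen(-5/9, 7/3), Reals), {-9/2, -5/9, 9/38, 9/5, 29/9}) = Union({-9/2, 29/9}, Interval.Ropen(-5/9, 7/3))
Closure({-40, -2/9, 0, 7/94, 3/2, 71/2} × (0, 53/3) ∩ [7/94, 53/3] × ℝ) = {7/94, 3/2} × [0, 53/3]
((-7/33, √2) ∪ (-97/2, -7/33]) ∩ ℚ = ℚ ∩ (-97/2, √2)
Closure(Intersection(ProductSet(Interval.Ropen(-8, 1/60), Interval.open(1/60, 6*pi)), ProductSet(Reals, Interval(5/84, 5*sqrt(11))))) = ProductSet(Interval(-8, 1/60), Interval(5/84, 5*sqrt(11)))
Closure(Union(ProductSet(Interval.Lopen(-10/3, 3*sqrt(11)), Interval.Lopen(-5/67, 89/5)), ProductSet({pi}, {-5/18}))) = Union(ProductSet({pi}, {-5/18}), ProductSet({-10/3, 3*sqrt(11)}, Interval(-5/67, 89/5)), ProductSet(Interval(-10/3, 3*sqrt(11)), {-5/67, 89/5}), ProductSet(Interval.Lopen(-10/3, 3*sqrt(11)), Interval.Lopen(-5/67, 89/5)))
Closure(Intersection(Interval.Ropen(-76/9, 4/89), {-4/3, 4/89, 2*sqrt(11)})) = {-4/3}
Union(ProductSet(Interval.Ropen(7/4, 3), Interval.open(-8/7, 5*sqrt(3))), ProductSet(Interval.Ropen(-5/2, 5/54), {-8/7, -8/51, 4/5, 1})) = Union(ProductSet(Interval.Ropen(-5/2, 5/54), {-8/7, -8/51, 4/5, 1}), ProductSet(Interval.Ropen(7/4, 3), Interval.open(-8/7, 5*sqrt(3))))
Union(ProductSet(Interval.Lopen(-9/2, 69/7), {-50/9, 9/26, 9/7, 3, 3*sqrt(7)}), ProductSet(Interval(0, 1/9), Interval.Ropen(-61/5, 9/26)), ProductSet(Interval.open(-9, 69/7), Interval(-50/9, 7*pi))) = Union(ProductSet(Interval.open(-9, 69/7), Interval(-50/9, 7*pi)), ProductSet(Interval.Lopen(-9/2, 69/7), {-50/9, 9/26, 9/7, 3, 3*sqrt(7)}), ProductSet(Interval(0, 1/9), Interval.Ropen(-61/5, 9/26)))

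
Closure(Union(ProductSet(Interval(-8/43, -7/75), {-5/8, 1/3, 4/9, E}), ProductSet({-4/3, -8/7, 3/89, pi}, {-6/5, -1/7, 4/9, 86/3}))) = Union(ProductSet({-4/3, -8/7, 3/89, pi}, {-6/5, -1/7, 4/9, 86/3}), ProductSet(Interval(-8/43, -7/75), {-5/8, 1/3, 4/9, E}))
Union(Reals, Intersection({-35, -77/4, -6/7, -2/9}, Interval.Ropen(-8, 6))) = Reals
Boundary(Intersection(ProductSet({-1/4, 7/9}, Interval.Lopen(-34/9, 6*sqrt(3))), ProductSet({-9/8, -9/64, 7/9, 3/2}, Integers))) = ProductSet({7/9}, Range(-3, 11, 1))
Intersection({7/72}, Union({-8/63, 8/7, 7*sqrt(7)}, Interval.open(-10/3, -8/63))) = EmptySet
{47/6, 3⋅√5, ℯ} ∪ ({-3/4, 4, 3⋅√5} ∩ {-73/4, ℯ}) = {47/6, 3⋅√5, ℯ}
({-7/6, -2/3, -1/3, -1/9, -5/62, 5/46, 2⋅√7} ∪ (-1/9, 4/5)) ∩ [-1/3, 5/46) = {-1/3} ∪ [-1/9, 5/46)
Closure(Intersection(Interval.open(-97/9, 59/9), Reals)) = Interval(-97/9, 59/9)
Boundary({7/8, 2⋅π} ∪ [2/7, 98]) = {2/7, 98}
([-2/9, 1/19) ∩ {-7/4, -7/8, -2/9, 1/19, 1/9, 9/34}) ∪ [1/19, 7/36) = {-2/9} ∪ [1/19, 7/36)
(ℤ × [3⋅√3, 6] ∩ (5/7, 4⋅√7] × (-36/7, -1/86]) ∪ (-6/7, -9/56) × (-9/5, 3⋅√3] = (-6/7, -9/56) × (-9/5, 3⋅√3]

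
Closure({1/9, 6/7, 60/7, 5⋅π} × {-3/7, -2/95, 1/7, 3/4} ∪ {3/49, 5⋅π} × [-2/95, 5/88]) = ({3/49, 5⋅π} × [-2/95, 5/88]) ∪ ({1/9, 6/7, 60/7, 5⋅π} × {-3/7, -2/95, 1/7, 3/4})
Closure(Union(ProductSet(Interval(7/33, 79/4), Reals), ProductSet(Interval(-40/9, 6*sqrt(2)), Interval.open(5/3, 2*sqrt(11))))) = Union(ProductSet({-40/9}, Interval(5/3, 2*sqrt(11))), ProductSet(Interval(-40/9, 7/33), {5/3, 2*sqrt(11)}), ProductSet(Interval(-40/9, 6*sqrt(2)), Interval.open(5/3, 2*sqrt(11))), ProductSet(Interval(7/33, 79/4), Reals))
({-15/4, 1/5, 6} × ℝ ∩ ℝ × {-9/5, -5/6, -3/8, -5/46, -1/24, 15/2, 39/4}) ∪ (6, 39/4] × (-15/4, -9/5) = ((6, 39/4] × (-15/4, -9/5)) ∪ ({-15/4, 1/5, 6} × {-9/5, -5/6, -3/8, -5/46, -1/24, 15/2, 39/4})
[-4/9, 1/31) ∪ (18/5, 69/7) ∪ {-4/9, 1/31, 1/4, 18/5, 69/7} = [-4/9, 1/31] ∪ {1/4} ∪ [18/5, 69/7]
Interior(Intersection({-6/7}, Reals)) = EmptySet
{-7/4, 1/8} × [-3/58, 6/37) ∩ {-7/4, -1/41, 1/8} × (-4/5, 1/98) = {-7/4, 1/8} × [-3/58, 1/98)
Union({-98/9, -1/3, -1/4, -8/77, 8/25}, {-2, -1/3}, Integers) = Union({-98/9, -1/3, -1/4, -8/77, 8/25}, Integers)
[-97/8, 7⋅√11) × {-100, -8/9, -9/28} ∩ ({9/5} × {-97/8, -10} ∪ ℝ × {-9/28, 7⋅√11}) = [-97/8, 7⋅√11) × {-9/28}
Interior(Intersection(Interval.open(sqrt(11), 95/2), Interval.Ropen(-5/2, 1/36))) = EmptySet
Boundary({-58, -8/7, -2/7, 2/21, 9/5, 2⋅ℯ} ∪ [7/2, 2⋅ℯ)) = {-58, -8/7, -2/7, 2/21, 9/5, 7/2, 2⋅ℯ}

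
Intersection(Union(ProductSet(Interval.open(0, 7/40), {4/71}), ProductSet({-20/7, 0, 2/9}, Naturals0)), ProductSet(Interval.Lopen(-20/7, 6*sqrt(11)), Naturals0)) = ProductSet({0, 2/9}, Naturals0)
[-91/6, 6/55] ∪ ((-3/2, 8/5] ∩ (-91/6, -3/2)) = [-91/6, 6/55]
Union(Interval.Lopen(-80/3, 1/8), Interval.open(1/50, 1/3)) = Interval.open(-80/3, 1/3)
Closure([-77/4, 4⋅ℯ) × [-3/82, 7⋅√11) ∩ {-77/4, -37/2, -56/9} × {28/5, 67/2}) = {-77/4, -37/2, -56/9} × {28/5}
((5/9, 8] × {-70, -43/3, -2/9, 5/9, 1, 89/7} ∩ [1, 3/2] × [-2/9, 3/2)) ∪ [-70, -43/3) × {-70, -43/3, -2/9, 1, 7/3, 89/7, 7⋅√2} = ([1, 3/2] × {-2/9, 5/9, 1}) ∪ ([-70, -43/3) × {-70, -43/3, -2/9, 1, 7/3, 89/7, 7⋅√2})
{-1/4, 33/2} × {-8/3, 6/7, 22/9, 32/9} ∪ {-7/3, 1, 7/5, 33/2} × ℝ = ({-7/3, 1, 7/5, 33/2} × ℝ) ∪ ({-1/4, 33/2} × {-8/3, 6/7, 22/9, 32/9})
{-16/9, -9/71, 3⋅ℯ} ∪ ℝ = ℝ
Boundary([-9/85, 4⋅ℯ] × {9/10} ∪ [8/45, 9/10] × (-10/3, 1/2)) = ({8/45, 9/10} × [-10/3, 1/2]) ∪ ([8/45, 9/10] × {-10/3, 1/2}) ∪ ([-9/85, 4⋅ℯ] × {9/10})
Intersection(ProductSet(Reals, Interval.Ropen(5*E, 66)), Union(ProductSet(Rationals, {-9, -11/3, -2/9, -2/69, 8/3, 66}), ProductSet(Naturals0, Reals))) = ProductSet(Naturals0, Interval.Ropen(5*E, 66))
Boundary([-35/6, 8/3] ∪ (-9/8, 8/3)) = {-35/6, 8/3}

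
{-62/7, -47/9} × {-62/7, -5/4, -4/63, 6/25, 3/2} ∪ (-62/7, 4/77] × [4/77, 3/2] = ({-62/7, -47/9} × {-62/7, -5/4, -4/63, 6/25, 3/2}) ∪ ((-62/7, 4/77] × [4/77, 3/2])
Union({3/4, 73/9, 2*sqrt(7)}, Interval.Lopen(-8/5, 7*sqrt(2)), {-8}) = Union({-8}, Interval.Lopen(-8/5, 7*sqrt(2)))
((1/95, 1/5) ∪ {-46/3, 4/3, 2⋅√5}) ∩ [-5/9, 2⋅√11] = (1/95, 1/5) ∪ {4/3, 2⋅√5}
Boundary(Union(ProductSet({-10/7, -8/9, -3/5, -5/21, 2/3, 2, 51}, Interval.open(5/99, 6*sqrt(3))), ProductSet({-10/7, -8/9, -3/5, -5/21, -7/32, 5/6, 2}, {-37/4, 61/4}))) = Union(ProductSet({-10/7, -8/9, -3/5, -5/21, -7/32, 5/6, 2}, {-37/4, 61/4}), ProductSet({-10/7, -8/9, -3/5, -5/21, 2/3, 2, 51}, Interval(5/99, 6*sqrt(3))))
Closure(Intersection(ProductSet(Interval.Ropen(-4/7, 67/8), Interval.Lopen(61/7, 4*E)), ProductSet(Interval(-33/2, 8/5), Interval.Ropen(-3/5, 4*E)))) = ProductSet(Interval(-4/7, 8/5), Interval(61/7, 4*E))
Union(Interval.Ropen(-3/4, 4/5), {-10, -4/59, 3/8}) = Union({-10}, Interval.Ropen(-3/4, 4/5))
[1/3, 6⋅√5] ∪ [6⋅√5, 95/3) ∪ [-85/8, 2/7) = [-85/8, 2/7) ∪ [1/3, 95/3)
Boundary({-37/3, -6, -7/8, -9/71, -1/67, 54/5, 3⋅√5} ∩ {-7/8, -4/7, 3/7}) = {-7/8}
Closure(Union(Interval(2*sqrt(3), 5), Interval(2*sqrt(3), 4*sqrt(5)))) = Interval(2*sqrt(3), 4*sqrt(5))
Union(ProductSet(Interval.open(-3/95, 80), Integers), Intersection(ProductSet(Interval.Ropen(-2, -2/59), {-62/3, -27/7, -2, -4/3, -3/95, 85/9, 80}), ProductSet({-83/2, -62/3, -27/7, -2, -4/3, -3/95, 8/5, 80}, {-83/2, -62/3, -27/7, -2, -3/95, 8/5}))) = Union(ProductSet({-2, -4/3}, {-62/3, -27/7, -2, -3/95}), ProductSet(Interval.open(-3/95, 80), Integers))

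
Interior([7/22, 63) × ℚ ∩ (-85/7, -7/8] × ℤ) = ∅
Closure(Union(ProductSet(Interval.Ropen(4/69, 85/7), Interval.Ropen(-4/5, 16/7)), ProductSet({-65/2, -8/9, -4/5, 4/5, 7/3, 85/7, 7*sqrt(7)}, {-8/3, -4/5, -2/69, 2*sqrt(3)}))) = Union(ProductSet({4/69, 85/7}, Interval(-4/5, 16/7)), ProductSet({-65/2, -8/9, -4/5, 4/5, 7/3, 85/7, 7*sqrt(7)}, {-8/3, -4/5, -2/69, 2*sqrt(3)}), ProductSet(Interval(4/69, 85/7), {-4/5, 16/7}), ProductSet(Interval.Ropen(4/69, 85/7), Interval.Ropen(-4/5, 16/7)))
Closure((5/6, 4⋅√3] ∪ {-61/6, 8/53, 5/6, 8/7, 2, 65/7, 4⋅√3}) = {-61/6, 8/53, 65/7} ∪ [5/6, 4⋅√3]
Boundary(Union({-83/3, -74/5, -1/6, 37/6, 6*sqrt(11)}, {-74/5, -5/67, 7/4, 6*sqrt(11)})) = {-83/3, -74/5, -1/6, -5/67, 7/4, 37/6, 6*sqrt(11)}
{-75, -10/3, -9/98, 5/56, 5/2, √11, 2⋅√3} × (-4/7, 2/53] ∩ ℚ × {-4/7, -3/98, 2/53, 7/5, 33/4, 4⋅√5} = {-75, -10/3, -9/98, 5/56, 5/2} × {-3/98, 2/53}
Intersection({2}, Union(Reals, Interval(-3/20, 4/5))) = {2}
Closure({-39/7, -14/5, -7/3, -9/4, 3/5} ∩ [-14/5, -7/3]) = {-14/5, -7/3}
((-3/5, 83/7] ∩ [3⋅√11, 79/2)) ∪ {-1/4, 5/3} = {-1/4, 5/3} ∪ [3⋅√11, 83/7]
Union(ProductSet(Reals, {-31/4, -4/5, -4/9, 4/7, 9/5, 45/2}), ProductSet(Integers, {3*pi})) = Union(ProductSet(Integers, {3*pi}), ProductSet(Reals, {-31/4, -4/5, -4/9, 4/7, 9/5, 45/2}))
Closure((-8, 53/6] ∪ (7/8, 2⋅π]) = [-8, 53/6]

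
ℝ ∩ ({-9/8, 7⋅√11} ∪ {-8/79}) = {-9/8, -8/79, 7⋅√11}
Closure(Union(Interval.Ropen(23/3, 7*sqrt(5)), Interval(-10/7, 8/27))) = Union(Interval(-10/7, 8/27), Interval(23/3, 7*sqrt(5)))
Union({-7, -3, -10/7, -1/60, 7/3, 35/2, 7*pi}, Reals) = Reals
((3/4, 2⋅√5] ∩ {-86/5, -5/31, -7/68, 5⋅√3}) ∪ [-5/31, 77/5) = [-5/31, 77/5)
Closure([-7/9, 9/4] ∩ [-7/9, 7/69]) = [-7/9, 7/69]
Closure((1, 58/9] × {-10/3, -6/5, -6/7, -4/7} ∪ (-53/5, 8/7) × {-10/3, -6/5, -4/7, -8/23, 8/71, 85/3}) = ([1, 58/9] × {-10/3, -6/5, -6/7, -4/7}) ∪ ([-53/5, 8/7] × {-10/3, -6/5, -4/7, -8/23, 8/71, 85/3})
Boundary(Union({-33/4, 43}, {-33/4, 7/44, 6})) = {-33/4, 7/44, 6, 43}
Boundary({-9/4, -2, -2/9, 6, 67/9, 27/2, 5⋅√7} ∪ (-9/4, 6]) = {-9/4, 6, 67/9, 27/2, 5⋅√7}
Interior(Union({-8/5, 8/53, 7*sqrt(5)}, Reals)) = Reals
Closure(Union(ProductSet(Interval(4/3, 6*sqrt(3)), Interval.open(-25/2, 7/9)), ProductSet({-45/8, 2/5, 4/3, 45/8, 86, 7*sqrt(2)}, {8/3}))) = Union(ProductSet({-45/8, 2/5, 4/3, 45/8, 86, 7*sqrt(2)}, {8/3}), ProductSet(Interval(4/3, 6*sqrt(3)), Interval(-25/2, 7/9)))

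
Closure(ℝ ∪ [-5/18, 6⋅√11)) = (-∞, ∞)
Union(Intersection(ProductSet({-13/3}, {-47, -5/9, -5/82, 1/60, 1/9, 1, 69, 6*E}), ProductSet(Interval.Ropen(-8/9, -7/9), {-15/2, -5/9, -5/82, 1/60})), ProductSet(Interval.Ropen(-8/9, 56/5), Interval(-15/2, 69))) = ProductSet(Interval.Ropen(-8/9, 56/5), Interval(-15/2, 69))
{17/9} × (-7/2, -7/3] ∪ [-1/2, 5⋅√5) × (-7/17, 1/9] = ({17/9} × (-7/2, -7/3]) ∪ ([-1/2, 5⋅√5) × (-7/17, 1/9])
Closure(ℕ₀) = ℕ₀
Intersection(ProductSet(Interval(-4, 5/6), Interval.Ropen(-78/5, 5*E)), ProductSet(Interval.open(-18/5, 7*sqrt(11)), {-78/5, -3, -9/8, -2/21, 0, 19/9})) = ProductSet(Interval.Lopen(-18/5, 5/6), {-78/5, -3, -9/8, -2/21, 0, 19/9})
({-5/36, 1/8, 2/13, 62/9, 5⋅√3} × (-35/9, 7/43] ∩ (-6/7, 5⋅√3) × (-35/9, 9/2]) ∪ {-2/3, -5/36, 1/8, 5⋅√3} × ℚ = ({-2/3, -5/36, 1/8, 5⋅√3} × ℚ) ∪ ({-5/36, 1/8, 2/13, 62/9} × (-35/9, 7/43])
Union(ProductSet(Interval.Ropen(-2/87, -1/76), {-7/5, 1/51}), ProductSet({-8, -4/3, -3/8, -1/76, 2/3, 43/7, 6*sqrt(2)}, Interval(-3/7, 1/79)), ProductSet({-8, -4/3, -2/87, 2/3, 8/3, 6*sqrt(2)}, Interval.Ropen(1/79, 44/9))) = Union(ProductSet({-8, -4/3, -2/87, 2/3, 8/3, 6*sqrt(2)}, Interval.Ropen(1/79, 44/9)), ProductSet({-8, -4/3, -3/8, -1/76, 2/3, 43/7, 6*sqrt(2)}, Interval(-3/7, 1/79)), ProductSet(Interval.Ropen(-2/87, -1/76), {-7/5, 1/51}))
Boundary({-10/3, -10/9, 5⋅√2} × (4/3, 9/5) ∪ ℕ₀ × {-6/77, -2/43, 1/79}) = (ℕ₀ × {-6/77, -2/43, 1/79}) ∪ ({-10/3, -10/9, 5⋅√2} × [4/3, 9/5])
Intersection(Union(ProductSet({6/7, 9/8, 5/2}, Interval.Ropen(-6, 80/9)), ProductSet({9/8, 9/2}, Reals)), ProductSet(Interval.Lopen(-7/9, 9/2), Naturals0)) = Union(ProductSet({9/8, 9/2}, Naturals0), ProductSet({6/7, 9/8, 5/2}, Range(0, 9, 1)))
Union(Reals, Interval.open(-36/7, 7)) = Interval(-oo, oo)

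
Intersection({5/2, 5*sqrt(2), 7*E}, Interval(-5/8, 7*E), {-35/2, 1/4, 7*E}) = {7*E}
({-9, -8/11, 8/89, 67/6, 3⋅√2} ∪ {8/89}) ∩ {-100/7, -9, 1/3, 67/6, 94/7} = {-9, 67/6}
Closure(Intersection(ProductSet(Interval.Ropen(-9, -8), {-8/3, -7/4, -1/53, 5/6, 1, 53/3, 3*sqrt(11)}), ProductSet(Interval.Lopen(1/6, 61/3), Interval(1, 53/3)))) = EmptySet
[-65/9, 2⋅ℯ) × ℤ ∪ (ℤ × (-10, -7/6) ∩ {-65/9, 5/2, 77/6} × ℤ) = [-65/9, 2⋅ℯ) × ℤ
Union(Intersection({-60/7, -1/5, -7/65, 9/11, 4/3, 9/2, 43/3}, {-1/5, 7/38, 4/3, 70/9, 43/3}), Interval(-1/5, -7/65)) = Union({4/3, 43/3}, Interval(-1/5, -7/65))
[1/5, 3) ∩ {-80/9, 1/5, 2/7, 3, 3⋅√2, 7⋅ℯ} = {1/5, 2/7}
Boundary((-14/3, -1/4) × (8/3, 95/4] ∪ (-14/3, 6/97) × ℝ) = {-14/3, 6/97} × ℝ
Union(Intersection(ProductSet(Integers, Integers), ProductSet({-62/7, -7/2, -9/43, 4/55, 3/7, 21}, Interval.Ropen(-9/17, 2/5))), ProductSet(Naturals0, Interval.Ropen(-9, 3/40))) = ProductSet(Naturals0, Interval.Ropen(-9, 3/40))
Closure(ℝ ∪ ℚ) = ℝ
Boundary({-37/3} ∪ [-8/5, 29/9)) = {-37/3, -8/5, 29/9}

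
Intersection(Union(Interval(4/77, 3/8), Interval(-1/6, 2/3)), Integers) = Range(0, 1, 1)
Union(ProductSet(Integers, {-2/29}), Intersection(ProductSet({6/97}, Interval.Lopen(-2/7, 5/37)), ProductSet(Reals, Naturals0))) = Union(ProductSet({6/97}, Range(0, 1, 1)), ProductSet(Integers, {-2/29}))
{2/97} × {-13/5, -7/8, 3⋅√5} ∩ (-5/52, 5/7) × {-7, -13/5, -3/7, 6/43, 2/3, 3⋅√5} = {2/97} × {-13/5, 3⋅√5}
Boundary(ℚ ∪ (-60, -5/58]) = (-∞, -60] ∪ [-5/58, ∞)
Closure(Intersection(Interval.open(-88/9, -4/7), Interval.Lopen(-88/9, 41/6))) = Interval(-88/9, -4/7)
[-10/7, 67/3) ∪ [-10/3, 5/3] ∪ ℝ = (-∞, ∞)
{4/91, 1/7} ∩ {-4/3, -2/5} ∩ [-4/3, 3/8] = ∅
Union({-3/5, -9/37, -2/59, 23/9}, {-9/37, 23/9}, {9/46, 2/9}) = {-3/5, -9/37, -2/59, 9/46, 2/9, 23/9}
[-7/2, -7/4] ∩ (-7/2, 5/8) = (-7/2, -7/4]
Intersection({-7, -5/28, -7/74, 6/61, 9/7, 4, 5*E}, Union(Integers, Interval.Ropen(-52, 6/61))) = {-7, -5/28, -7/74, 4}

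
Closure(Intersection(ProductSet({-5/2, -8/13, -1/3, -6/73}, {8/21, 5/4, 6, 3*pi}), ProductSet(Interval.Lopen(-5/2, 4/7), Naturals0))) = ProductSet({-8/13, -1/3, -6/73}, {6})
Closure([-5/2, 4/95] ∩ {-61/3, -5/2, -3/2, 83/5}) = {-5/2, -3/2}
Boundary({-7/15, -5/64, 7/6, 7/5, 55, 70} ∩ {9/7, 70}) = {70}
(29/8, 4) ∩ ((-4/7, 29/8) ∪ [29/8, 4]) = (29/8, 4)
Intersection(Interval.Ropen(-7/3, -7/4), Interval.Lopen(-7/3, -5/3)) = Interval.open(-7/3, -7/4)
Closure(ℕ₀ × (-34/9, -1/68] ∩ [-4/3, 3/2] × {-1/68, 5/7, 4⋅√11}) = {0, 1} × {-1/68}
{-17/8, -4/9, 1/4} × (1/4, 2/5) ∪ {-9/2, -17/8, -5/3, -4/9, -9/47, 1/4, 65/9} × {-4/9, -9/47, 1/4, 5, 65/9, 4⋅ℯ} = ({-17/8, -4/9, 1/4} × (1/4, 2/5)) ∪ ({-9/2, -17/8, -5/3, -4/9, -9/47, 1/4, 65/9} × {-4/9, -9/47, 1/4, 5, 65/9, 4⋅ℯ})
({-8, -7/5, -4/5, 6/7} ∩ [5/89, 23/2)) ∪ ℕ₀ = ℕ₀ ∪ {6/7}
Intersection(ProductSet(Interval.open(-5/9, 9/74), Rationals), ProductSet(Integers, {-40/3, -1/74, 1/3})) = ProductSet(Range(0, 1, 1), {-40/3, -1/74, 1/3})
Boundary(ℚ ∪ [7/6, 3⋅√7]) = (-∞, 7/6] ∪ [3⋅√7, ∞)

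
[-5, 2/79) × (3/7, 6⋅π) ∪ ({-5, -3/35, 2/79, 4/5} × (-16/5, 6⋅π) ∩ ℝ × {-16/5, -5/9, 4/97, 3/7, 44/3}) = ({-5, -3/35, 2/79, 4/5} × {-5/9, 4/97, 3/7, 44/3}) ∪ ([-5, 2/79) × (3/7, 6⋅π))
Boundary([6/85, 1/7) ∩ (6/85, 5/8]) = {6/85, 1/7}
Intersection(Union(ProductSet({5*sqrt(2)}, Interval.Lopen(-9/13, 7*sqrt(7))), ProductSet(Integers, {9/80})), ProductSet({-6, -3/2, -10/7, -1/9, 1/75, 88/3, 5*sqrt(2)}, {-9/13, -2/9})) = ProductSet({5*sqrt(2)}, {-2/9})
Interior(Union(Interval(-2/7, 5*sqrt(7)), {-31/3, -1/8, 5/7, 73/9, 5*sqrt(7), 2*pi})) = Interval.open(-2/7, 5*sqrt(7))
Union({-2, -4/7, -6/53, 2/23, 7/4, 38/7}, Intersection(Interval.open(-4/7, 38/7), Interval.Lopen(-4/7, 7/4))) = Union({-2, 38/7}, Interval(-4/7, 7/4))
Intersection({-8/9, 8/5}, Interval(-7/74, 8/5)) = {8/5}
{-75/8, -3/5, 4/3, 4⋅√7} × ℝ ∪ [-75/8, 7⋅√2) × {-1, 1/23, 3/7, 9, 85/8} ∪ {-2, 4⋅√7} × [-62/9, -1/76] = ({-75/8, -3/5, 4/3, 4⋅√7} × ℝ) ∪ ({-2, 4⋅√7} × [-62/9, -1/76]) ∪ ([-75/8, 7⋅√2) × {-1, 1/23, 3/7, 9, 85/8})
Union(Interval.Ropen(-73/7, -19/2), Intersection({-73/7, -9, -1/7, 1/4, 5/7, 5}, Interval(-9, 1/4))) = Union({-9, -1/7, 1/4}, Interval.Ropen(-73/7, -19/2))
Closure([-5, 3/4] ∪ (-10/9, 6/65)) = [-5, 3/4]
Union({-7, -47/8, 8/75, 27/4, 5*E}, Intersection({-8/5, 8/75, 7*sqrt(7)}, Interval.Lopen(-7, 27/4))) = {-7, -47/8, -8/5, 8/75, 27/4, 5*E}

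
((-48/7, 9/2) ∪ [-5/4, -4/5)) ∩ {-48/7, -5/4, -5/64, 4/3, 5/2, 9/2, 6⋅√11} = {-5/4, -5/64, 4/3, 5/2}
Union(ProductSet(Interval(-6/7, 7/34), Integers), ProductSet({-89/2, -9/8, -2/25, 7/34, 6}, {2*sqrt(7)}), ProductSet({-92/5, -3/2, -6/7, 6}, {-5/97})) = Union(ProductSet({-92/5, -3/2, -6/7, 6}, {-5/97}), ProductSet({-89/2, -9/8, -2/25, 7/34, 6}, {2*sqrt(7)}), ProductSet(Interval(-6/7, 7/34), Integers))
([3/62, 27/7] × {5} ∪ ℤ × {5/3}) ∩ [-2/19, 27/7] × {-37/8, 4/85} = ∅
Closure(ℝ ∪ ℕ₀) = ℝ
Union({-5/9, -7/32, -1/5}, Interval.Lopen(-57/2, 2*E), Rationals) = Union(Interval(-57/2, 2*E), Rationals)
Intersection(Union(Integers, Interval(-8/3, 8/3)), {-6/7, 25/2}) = {-6/7}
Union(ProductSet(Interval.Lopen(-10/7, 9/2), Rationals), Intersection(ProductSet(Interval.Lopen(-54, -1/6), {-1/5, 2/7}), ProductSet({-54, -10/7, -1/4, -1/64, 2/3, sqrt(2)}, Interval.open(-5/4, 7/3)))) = Union(ProductSet({-10/7, -1/4}, {-1/5, 2/7}), ProductSet(Interval.Lopen(-10/7, 9/2), Rationals))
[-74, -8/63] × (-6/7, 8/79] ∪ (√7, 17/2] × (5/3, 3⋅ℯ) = ([-74, -8/63] × (-6/7, 8/79]) ∪ ((√7, 17/2] × (5/3, 3⋅ℯ))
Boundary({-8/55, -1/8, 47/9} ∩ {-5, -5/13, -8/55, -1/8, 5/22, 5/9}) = {-8/55, -1/8}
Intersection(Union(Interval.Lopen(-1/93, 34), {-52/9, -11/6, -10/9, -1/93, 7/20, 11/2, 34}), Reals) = Union({-52/9, -11/6, -10/9}, Interval(-1/93, 34))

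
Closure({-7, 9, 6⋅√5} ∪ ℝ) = ℝ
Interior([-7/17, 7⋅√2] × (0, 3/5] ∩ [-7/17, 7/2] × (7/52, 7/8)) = (-7/17, 7/2) × (7/52, 3/5)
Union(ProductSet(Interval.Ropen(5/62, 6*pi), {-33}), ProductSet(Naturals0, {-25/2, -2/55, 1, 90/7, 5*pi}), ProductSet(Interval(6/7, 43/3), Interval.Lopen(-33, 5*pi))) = Union(ProductSet(Interval.Ropen(5/62, 6*pi), {-33}), ProductSet(Interval(6/7, 43/3), Interval.Lopen(-33, 5*pi)), ProductSet(Naturals0, {-25/2, -2/55, 1, 90/7, 5*pi}))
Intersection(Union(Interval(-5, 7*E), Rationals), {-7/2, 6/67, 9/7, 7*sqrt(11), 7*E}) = {-7/2, 6/67, 9/7, 7*E}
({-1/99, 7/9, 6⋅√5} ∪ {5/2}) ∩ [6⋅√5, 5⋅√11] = {6⋅√5}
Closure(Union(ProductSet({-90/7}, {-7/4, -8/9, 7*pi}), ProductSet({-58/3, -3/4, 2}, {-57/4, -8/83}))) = Union(ProductSet({-90/7}, {-7/4, -8/9, 7*pi}), ProductSet({-58/3, -3/4, 2}, {-57/4, -8/83}))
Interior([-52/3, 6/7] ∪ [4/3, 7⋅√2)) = (-52/3, 6/7) ∪ (4/3, 7⋅√2)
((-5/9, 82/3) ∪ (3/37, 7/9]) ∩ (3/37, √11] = (3/37, √11]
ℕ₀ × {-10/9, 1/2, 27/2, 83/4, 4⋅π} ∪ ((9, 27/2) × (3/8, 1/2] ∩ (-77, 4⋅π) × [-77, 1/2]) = (ℕ₀ × {-10/9, 1/2, 27/2, 83/4, 4⋅π}) ∪ ((9, 4⋅π) × (3/8, 1/2])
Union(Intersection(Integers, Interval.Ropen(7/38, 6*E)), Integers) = Integers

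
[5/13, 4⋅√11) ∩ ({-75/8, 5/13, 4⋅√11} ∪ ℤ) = {5/13} ∪ {1, 2, …, 13}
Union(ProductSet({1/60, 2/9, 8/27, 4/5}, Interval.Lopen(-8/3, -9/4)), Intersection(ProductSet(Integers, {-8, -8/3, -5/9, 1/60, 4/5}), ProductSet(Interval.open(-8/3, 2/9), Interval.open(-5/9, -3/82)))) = ProductSet({1/60, 2/9, 8/27, 4/5}, Interval.Lopen(-8/3, -9/4))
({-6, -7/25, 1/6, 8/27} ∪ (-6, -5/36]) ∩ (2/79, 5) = {1/6, 8/27}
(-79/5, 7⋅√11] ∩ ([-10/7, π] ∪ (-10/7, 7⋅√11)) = [-10/7, 7⋅√11)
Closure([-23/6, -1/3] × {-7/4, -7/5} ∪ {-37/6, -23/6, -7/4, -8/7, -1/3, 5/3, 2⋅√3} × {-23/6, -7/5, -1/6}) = ([-23/6, -1/3] × {-7/4, -7/5}) ∪ ({-37/6, -23/6, -7/4, -8/7, -1/3, 5/3, 2⋅√3} × {-23/6, -7/5, -1/6})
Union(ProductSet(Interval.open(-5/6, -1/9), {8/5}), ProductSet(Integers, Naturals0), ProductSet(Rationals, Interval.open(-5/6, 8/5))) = Union(ProductSet(Integers, Naturals0), ProductSet(Interval.open(-5/6, -1/9), {8/5}), ProductSet(Rationals, Interval.open(-5/6, 8/5)))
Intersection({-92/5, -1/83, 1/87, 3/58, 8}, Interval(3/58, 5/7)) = {3/58}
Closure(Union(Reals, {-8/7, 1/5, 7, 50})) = Reals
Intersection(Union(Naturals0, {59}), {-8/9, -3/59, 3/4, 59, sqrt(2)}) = {59}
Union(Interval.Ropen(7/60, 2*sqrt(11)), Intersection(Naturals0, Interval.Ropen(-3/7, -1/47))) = Interval.Ropen(7/60, 2*sqrt(11))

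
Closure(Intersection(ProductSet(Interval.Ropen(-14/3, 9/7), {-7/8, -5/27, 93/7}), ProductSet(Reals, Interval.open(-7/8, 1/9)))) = ProductSet(Interval(-14/3, 9/7), {-5/27})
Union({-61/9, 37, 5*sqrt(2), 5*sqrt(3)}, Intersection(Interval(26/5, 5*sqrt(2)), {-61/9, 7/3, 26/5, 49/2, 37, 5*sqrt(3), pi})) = {-61/9, 26/5, 37, 5*sqrt(2), 5*sqrt(3)}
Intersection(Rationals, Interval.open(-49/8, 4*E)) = Intersection(Interval.open(-49/8, 4*E), Rationals)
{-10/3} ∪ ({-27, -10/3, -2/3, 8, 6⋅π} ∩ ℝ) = {-27, -10/3, -2/3, 8, 6⋅π}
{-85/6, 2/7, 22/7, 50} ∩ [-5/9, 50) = {2/7, 22/7}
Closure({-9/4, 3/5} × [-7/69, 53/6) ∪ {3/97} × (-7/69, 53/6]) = {-9/4, 3/97, 3/5} × [-7/69, 53/6]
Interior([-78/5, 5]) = (-78/5, 5)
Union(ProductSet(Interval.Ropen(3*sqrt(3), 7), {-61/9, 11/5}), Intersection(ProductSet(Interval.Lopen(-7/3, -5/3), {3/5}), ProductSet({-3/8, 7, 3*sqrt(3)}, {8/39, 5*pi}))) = ProductSet(Interval.Ropen(3*sqrt(3), 7), {-61/9, 11/5})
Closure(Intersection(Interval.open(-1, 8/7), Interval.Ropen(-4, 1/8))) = Interval(-1, 1/8)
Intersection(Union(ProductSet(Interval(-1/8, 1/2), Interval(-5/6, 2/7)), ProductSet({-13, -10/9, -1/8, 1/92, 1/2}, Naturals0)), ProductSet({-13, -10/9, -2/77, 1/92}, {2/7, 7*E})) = ProductSet({-2/77, 1/92}, {2/7})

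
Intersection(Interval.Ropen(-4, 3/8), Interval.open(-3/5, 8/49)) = Interval.open(-3/5, 8/49)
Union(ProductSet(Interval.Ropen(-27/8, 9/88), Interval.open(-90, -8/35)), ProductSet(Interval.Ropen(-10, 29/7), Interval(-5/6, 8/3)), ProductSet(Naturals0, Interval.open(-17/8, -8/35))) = Union(ProductSet(Interval.Ropen(-10, 29/7), Interval(-5/6, 8/3)), ProductSet(Interval.Ropen(-27/8, 9/88), Interval.open(-90, -8/35)), ProductSet(Naturals0, Interval.open(-17/8, -8/35)))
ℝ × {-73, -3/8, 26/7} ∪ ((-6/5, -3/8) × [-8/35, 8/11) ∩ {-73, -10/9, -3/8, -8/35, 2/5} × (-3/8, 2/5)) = (ℝ × {-73, -3/8, 26/7}) ∪ ({-10/9} × [-8/35, 2/5))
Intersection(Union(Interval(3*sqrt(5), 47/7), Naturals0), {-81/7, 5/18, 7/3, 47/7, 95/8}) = {47/7}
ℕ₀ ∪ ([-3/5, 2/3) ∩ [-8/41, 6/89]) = [-8/41, 6/89] ∪ ℕ₀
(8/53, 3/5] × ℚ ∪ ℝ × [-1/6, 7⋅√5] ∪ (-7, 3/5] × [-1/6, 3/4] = ((8/53, 3/5] × ℚ) ∪ (ℝ × [-1/6, 7⋅√5])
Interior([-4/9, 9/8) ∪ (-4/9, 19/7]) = (-4/9, 19/7)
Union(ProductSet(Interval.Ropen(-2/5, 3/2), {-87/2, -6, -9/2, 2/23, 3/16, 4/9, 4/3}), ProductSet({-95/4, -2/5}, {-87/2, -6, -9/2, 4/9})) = Union(ProductSet({-95/4, -2/5}, {-87/2, -6, -9/2, 4/9}), ProductSet(Interval.Ropen(-2/5, 3/2), {-87/2, -6, -9/2, 2/23, 3/16, 4/9, 4/3}))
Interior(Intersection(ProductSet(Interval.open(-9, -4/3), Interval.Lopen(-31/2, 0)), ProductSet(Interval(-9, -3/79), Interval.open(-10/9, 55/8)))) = ProductSet(Interval.open(-9, -4/3), Interval.open(-10/9, 0))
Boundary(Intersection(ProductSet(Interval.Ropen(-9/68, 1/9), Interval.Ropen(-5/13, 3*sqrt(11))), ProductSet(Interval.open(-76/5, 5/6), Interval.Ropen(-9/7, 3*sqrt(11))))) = Union(ProductSet({-9/68, 1/9}, Interval(-5/13, 3*sqrt(11))), ProductSet(Interval(-9/68, 1/9), {-5/13, 3*sqrt(11)}))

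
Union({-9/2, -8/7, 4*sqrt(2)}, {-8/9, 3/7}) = {-9/2, -8/7, -8/9, 3/7, 4*sqrt(2)}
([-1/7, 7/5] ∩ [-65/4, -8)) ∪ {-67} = {-67}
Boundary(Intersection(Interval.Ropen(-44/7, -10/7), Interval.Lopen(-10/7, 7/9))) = EmptySet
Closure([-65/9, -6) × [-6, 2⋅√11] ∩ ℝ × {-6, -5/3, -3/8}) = [-65/9, -6] × {-6, -5/3, -3/8}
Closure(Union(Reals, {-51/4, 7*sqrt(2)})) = Reals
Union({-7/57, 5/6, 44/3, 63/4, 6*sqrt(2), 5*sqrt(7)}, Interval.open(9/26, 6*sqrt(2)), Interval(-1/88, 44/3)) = Union({-7/57, 63/4}, Interval(-1/88, 44/3))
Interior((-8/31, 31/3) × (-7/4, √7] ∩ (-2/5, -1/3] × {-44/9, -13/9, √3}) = ∅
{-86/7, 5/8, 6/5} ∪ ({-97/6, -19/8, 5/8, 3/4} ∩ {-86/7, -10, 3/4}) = {-86/7, 5/8, 3/4, 6/5}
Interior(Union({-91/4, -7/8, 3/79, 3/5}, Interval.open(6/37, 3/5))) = Interval.open(6/37, 3/5)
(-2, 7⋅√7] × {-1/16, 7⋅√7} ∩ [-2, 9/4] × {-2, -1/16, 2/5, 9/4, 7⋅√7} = (-2, 9/4] × {-1/16, 7⋅√7}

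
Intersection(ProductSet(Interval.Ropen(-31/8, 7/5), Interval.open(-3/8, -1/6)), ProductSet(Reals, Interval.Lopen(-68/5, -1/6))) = ProductSet(Interval.Ropen(-31/8, 7/5), Interval.open(-3/8, -1/6))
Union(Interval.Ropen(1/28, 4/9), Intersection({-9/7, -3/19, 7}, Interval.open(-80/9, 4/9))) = Union({-9/7, -3/19}, Interval.Ropen(1/28, 4/9))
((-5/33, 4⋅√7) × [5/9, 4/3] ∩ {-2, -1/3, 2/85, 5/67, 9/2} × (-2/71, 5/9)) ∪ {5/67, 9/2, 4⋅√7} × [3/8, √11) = {5/67, 9/2, 4⋅√7} × [3/8, √11)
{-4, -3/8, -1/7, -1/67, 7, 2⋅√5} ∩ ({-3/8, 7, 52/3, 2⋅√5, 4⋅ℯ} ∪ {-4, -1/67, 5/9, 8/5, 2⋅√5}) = {-4, -3/8, -1/67, 7, 2⋅√5}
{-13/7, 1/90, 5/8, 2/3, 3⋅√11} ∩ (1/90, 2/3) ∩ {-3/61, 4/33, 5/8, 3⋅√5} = {5/8}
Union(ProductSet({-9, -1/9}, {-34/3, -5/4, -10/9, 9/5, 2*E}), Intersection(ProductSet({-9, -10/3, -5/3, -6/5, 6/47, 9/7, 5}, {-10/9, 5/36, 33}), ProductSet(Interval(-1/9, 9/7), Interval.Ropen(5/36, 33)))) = Union(ProductSet({-9, -1/9}, {-34/3, -5/4, -10/9, 9/5, 2*E}), ProductSet({6/47, 9/7}, {5/36}))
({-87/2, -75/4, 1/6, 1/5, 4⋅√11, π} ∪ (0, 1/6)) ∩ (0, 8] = (0, 1/6] ∪ {1/5, π}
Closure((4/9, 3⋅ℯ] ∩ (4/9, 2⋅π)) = [4/9, 2⋅π]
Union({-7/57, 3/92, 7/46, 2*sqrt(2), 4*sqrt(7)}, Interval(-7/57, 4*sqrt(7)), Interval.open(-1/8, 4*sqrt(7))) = Interval.Lopen(-1/8, 4*sqrt(7))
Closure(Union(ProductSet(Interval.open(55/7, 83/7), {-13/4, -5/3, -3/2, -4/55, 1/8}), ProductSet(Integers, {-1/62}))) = Union(ProductSet(Integers, {-1/62}), ProductSet(Interval(55/7, 83/7), {-13/4, -5/3, -3/2, -4/55, 1/8}))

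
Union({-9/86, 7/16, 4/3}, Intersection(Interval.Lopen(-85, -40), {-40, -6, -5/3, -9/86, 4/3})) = {-40, -9/86, 7/16, 4/3}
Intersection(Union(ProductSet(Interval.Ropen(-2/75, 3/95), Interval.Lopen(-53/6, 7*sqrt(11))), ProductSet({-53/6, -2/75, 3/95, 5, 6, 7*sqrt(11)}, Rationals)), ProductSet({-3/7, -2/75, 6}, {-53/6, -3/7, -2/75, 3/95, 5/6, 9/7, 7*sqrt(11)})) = Union(ProductSet({-2/75}, {-3/7, -2/75, 3/95, 5/6, 9/7, 7*sqrt(11)}), ProductSet({-2/75, 6}, {-53/6, -3/7, -2/75, 3/95, 5/6, 9/7}))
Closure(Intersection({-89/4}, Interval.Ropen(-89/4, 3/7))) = {-89/4}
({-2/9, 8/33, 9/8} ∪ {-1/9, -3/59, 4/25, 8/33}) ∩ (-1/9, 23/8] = {-3/59, 4/25, 8/33, 9/8}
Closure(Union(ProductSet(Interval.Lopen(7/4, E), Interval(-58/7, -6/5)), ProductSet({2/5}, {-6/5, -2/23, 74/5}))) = Union(ProductSet({2/5}, {-6/5, -2/23, 74/5}), ProductSet(Interval(7/4, E), Interval(-58/7, -6/5)))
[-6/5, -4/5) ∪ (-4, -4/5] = (-4, -4/5]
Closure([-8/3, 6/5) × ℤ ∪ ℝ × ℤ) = (-∞, ∞) × ℤ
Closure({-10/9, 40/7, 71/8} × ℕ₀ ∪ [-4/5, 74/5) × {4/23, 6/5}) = ({-10/9, 40/7, 71/8} × ℕ₀) ∪ ([-4/5, 74/5] × {4/23, 6/5})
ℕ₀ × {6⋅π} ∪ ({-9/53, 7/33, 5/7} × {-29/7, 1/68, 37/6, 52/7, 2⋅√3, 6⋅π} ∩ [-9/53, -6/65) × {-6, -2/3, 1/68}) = ({-9/53} × {1/68}) ∪ (ℕ₀ × {6⋅π})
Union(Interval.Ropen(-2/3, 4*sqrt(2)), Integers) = Union(Integers, Interval.Ropen(-2/3, 4*sqrt(2)))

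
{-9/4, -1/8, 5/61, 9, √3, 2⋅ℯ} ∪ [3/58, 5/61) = {-9/4, -1/8, 9, √3, 2⋅ℯ} ∪ [3/58, 5/61]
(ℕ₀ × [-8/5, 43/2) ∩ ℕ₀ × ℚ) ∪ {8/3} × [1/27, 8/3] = ({8/3} × [1/27, 8/3]) ∪ (ℕ₀ × (ℚ ∩ [-8/5, 43/2)))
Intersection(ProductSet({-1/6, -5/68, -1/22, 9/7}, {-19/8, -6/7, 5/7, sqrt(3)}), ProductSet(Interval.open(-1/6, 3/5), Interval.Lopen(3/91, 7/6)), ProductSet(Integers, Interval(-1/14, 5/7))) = EmptySet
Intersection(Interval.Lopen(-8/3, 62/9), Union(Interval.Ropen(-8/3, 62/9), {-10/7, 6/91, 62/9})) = Interval.Lopen(-8/3, 62/9)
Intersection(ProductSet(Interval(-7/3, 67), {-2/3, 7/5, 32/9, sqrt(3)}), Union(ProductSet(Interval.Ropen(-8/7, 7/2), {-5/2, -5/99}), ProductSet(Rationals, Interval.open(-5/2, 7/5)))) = ProductSet(Intersection(Interval(-7/3, 67), Rationals), {-2/3})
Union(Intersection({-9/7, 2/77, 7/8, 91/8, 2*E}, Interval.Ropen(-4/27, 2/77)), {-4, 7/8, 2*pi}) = {-4, 7/8, 2*pi}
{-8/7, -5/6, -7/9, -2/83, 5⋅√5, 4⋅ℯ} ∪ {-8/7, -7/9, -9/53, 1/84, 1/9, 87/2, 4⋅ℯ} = {-8/7, -5/6, -7/9, -9/53, -2/83, 1/84, 1/9, 87/2, 5⋅√5, 4⋅ℯ}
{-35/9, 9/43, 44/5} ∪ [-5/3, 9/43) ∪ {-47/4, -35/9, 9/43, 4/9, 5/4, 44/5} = {-47/4, -35/9, 4/9, 5/4, 44/5} ∪ [-5/3, 9/43]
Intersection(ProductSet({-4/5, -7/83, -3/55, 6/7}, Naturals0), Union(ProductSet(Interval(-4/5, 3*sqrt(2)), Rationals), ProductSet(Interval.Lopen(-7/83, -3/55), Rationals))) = ProductSet({-4/5, -7/83, -3/55, 6/7}, Naturals0)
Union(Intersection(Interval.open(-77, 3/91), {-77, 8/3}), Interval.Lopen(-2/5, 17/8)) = Interval.Lopen(-2/5, 17/8)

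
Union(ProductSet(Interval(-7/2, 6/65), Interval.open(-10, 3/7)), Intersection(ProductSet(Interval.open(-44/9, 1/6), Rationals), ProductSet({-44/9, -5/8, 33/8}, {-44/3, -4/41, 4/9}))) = Union(ProductSet({-5/8}, {-44/3, -4/41, 4/9}), ProductSet(Interval(-7/2, 6/65), Interval.open(-10, 3/7)))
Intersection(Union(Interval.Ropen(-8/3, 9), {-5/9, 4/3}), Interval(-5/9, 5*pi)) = Interval.Ropen(-5/9, 9)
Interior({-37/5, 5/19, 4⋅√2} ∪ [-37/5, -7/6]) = (-37/5, -7/6)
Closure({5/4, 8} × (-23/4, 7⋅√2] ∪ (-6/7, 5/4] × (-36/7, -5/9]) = ({-6/7, 5/4} × [-36/7, -5/9]) ∪ ([-6/7, 5/4] × {-36/7, -5/9}) ∪ ((-6/7, 5/4] × (-36/7, -5/9]) ∪ ({5/4, 8} × [-23/4, 7⋅√2])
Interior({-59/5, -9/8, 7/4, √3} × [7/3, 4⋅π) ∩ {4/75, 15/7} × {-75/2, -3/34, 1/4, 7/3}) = ∅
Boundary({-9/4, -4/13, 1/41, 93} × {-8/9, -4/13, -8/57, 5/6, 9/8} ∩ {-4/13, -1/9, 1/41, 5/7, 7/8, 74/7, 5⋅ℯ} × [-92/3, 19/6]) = {-4/13, 1/41} × {-8/9, -4/13, -8/57, 5/6, 9/8}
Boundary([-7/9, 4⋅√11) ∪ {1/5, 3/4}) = {-7/9, 4⋅√11}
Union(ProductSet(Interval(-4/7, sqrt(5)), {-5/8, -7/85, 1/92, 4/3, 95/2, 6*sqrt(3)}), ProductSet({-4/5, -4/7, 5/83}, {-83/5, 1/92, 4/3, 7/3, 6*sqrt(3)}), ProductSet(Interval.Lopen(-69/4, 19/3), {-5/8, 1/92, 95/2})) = Union(ProductSet({-4/5, -4/7, 5/83}, {-83/5, 1/92, 4/3, 7/3, 6*sqrt(3)}), ProductSet(Interval.Lopen(-69/4, 19/3), {-5/8, 1/92, 95/2}), ProductSet(Interval(-4/7, sqrt(5)), {-5/8, -7/85, 1/92, 4/3, 95/2, 6*sqrt(3)}))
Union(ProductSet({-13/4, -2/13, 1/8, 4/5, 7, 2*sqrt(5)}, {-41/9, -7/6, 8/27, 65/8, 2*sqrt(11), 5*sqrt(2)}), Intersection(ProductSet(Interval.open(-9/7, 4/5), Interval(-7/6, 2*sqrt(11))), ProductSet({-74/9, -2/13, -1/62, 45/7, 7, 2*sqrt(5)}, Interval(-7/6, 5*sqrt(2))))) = Union(ProductSet({-2/13, -1/62}, Interval(-7/6, 2*sqrt(11))), ProductSet({-13/4, -2/13, 1/8, 4/5, 7, 2*sqrt(5)}, {-41/9, -7/6, 8/27, 65/8, 2*sqrt(11), 5*sqrt(2)}))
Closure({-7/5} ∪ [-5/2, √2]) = [-5/2, √2]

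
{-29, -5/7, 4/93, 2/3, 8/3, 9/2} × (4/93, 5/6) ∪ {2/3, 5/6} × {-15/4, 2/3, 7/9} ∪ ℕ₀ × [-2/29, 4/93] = (ℕ₀ × [-2/29, 4/93]) ∪ ({2/3, 5/6} × {-15/4, 2/3, 7/9}) ∪ ({-29, -5/7, 4/93, 2/3, 8/3, 9/2} × (4/93, 5/6))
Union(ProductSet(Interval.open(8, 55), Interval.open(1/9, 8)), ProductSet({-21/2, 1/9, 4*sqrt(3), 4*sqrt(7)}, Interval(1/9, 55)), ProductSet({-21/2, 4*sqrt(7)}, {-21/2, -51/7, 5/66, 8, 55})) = Union(ProductSet({-21/2, 4*sqrt(7)}, {-21/2, -51/7, 5/66, 8, 55}), ProductSet({-21/2, 1/9, 4*sqrt(3), 4*sqrt(7)}, Interval(1/9, 55)), ProductSet(Interval.open(8, 55), Interval.open(1/9, 8)))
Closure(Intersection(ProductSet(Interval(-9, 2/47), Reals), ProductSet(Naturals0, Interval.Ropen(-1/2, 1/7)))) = ProductSet(Range(0, 1, 1), Interval(-1/2, 1/7))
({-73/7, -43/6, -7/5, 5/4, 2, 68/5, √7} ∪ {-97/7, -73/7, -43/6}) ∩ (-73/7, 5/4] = {-43/6, -7/5, 5/4}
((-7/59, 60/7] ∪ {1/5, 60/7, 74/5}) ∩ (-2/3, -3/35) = (-7/59, -3/35)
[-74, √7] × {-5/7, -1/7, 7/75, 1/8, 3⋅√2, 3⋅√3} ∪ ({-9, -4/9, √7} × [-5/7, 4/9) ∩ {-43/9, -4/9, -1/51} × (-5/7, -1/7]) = ({-4/9} × (-5/7, -1/7]) ∪ ([-74, √7] × {-5/7, -1/7, 7/75, 1/8, 3⋅√2, 3⋅√3})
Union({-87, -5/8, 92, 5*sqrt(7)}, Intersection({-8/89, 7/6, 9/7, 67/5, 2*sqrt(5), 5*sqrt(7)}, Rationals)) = {-87, -5/8, -8/89, 7/6, 9/7, 67/5, 92, 5*sqrt(7)}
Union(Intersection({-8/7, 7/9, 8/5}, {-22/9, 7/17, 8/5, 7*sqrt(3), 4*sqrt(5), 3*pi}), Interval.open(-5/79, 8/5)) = Interval.Lopen(-5/79, 8/5)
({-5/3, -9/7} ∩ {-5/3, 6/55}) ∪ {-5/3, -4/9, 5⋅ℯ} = {-5/3, -4/9, 5⋅ℯ}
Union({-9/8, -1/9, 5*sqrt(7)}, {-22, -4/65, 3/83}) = {-22, -9/8, -1/9, -4/65, 3/83, 5*sqrt(7)}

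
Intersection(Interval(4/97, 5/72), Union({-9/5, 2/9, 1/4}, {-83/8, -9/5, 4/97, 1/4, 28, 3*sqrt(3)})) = {4/97}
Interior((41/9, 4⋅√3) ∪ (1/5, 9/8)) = (1/5, 9/8) ∪ (41/9, 4⋅√3)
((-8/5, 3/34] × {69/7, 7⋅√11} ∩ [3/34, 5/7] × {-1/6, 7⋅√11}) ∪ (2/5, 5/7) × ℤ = ((2/5, 5/7) × ℤ) ∪ ({3/34} × {7⋅√11})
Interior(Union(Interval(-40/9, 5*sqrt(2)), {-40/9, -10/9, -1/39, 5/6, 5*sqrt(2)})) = Interval.open(-40/9, 5*sqrt(2))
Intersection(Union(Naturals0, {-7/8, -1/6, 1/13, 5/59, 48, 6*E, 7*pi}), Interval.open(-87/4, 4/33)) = Union({-7/8, -1/6, 1/13, 5/59}, Range(0, 1, 1))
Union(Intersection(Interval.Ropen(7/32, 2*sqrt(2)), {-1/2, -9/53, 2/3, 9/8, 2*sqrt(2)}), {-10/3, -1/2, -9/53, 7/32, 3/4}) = {-10/3, -1/2, -9/53, 7/32, 2/3, 3/4, 9/8}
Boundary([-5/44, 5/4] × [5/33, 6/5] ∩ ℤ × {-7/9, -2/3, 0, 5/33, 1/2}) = {0, 1} × {5/33, 1/2}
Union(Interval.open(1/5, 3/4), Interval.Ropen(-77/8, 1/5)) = Union(Interval.Ropen(-77/8, 1/5), Interval.open(1/5, 3/4))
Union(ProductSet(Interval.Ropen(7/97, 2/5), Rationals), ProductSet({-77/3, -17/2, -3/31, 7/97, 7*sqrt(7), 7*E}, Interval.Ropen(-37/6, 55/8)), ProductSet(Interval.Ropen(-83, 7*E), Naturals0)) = Union(ProductSet({-77/3, -17/2, -3/31, 7/97, 7*sqrt(7), 7*E}, Interval.Ropen(-37/6, 55/8)), ProductSet(Interval.Ropen(-83, 7*E), Naturals0), ProductSet(Interval.Ropen(7/97, 2/5), Rationals))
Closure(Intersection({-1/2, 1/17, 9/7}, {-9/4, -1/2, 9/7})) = {-1/2, 9/7}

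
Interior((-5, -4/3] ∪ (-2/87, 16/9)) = (-5, -4/3) ∪ (-2/87, 16/9)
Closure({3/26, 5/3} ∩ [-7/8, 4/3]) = {3/26}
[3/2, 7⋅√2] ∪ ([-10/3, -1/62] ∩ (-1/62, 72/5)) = [3/2, 7⋅√2]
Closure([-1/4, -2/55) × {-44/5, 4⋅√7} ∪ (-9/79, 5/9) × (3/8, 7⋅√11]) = ([-1/4, -2/55] × {-44/5}) ∪ ({-9/79, 5/9} × [3/8, 7⋅√11]) ∪ ([-1/4, -2/55) × {-44/5, 4⋅√7}) ∪ ([-9/79, 5/9] × {3/8, 7⋅√11}) ∪ ((-9/79, 5/9) × (3/8, 7⋅√11])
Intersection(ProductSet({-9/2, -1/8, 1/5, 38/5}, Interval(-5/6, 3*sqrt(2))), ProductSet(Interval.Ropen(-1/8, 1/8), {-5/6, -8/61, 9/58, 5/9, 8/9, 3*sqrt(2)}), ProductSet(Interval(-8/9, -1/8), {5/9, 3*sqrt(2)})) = ProductSet({-1/8}, {5/9, 3*sqrt(2)})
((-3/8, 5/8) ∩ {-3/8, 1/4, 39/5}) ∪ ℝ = ℝ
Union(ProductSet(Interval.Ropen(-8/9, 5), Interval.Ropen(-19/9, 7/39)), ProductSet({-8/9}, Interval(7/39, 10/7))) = Union(ProductSet({-8/9}, Interval(7/39, 10/7)), ProductSet(Interval.Ropen(-8/9, 5), Interval.Ropen(-19/9, 7/39)))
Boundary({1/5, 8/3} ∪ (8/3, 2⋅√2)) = {1/5, 8/3, 2⋅√2}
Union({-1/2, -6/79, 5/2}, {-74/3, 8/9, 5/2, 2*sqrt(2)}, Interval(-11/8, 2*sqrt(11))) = Union({-74/3}, Interval(-11/8, 2*sqrt(11)))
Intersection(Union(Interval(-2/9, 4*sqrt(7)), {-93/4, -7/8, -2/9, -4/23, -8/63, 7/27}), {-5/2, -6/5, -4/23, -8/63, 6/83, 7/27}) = {-4/23, -8/63, 6/83, 7/27}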